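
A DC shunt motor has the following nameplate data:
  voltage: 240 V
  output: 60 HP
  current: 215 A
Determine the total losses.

6.84 kW

P_in = V·I = 240×215 = 51600 W
P_out = 60×746 = 44760 W
Losses = P_in − P_out = 51600 − 44760 = 6840 W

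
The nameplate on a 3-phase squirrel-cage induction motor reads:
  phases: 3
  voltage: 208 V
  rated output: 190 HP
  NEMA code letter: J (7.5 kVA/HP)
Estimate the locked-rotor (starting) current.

S_LR = 7.5 × 190 = 1425 kVA
I_LR = S_LR/(√3·V_L) = 1425000/(1.732×208) = 3960 A

3960 A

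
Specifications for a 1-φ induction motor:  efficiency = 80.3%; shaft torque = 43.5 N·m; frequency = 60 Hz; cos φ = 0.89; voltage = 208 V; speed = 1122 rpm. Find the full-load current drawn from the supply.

34.4 A

ω = 2π×1122/60 = 117.5 rad/s; P_out = τω = 43.5 × 117.5 = 5111 W
P_in = P_out / η = 5111 / 0.803 = 6365 W
I = P_in / (V·cosφ) = 6365 / (208 × 0.89) = 34.4 A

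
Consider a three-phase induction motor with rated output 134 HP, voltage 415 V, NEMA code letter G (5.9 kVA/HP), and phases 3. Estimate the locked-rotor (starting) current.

S_LR = 5.9 × 134 = 790.6 kVA
I_LR = S_LR/(√3·V_L) = 790600/(1.732×415) = 1100 A

1100 A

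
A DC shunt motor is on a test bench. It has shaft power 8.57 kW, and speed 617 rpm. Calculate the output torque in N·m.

ω = 2π × 617/60 = 64.61 rad/s
τ = P/ω = 8570/64.61 = 133 N·m

133 N·m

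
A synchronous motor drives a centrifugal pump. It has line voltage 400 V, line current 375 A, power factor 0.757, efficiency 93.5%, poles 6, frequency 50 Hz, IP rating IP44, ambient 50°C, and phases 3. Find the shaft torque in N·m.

1760 N·m

P_in = √3·V·I·cosφ = 1.732 × 400 × 375 × 0.757 = 196669 W
P_out = η·P_in = 0.935 × 196669 = 183886 W
n = n_s = 120×50/6 = 1000 rpm (synchronous)
ω = 2π×1000/60 = 104.7 rad/s
τ = P_out/ω = 183886/104.7 = 1760 N·m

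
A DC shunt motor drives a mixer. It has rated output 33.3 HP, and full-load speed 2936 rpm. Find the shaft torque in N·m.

80.8 N·m

P_out = 33.3 × 746 = 24842 W
ω = 2π × 2936/60 = 307.5 rad/s
τ = P_out/ω = 24842/307.5 = 80.8 N·m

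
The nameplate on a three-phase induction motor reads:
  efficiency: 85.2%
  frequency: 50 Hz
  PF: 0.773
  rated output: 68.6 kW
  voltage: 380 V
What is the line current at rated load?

158 A

P_out = 68.6 kW = 68600 W
P_in = P_out / η = 68600 / 0.852 = 80516 W
I_L = P_in / (√3·V_L·cosφ) = 80516 / (1.732 × 380 × 0.773) = 158 A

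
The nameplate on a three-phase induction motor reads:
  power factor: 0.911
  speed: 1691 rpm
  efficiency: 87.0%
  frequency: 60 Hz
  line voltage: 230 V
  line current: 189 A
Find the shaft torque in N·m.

337 N·m

P_in = √3·V·I·cosφ = 1.732 × 230 × 189 × 0.911 = 68589 W
P_out = η·P_in = 0.87 × 68589 = 59672 W
n = 1691 rpm
ω = 2π×1691/60 = 177.1 rad/s
τ = P_out/ω = 59672/177.1 = 337 N·m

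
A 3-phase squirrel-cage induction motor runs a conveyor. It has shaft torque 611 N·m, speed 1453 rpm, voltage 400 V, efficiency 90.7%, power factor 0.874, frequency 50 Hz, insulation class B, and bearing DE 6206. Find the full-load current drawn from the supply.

169 A

ω = 2π×1453/60 = 152.2 rad/s; P_out = τω = 611 × 152.2 = 92994 W
P_in = P_out / η = 92994 / 0.907 = 102529 W
I_L = P_in / (√3·V_L·cosφ) = 102529 / (1.732 × 400 × 0.874) = 169 A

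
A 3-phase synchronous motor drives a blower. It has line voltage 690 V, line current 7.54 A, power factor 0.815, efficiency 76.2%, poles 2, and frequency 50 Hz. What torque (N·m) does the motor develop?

P_in = √3·V·I·cosφ = 1.732 × 690 × 7.54 × 0.815 = 7344 W
P_out = η·P_in = 0.762 × 7344 = 5596 W
n = n_s = 120×50/2 = 3000 rpm (synchronous)
ω = 2π×3000/60 = 314.2 rad/s
τ = P_out/ω = 5596/314.2 = 17.8 N·m

17.8 N·m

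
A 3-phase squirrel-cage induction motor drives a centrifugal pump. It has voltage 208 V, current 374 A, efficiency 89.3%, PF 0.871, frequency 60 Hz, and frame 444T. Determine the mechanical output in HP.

P_in = √3·V·I·cosφ = 1.732 × 208 × 374 × 0.871 = 117355 W
P_out = η·P_in = 0.893 × 117355 = 104798 W
= 104798/746 = 140 HP

140 HP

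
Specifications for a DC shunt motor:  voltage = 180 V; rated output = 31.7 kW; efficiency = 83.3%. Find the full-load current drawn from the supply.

P_out = 31.7 kW = 31700 W
P_in = P_out / η = 31700 / 0.833 = 38055 W
I = P_in / V = 38055 / 180 = 211 A

211 A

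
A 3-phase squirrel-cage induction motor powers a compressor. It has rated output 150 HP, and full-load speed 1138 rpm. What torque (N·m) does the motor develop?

P_out = 150 × 746 = 111900 W
ω = 2π × 1138/60 = 119.2 rad/s
τ = P_out/ω = 111900/119.2 = 939 N·m

939 N·m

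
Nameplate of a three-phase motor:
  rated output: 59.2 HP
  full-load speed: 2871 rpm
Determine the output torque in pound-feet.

P_out = 59.2 × 746 = 44163 W
ω = 2π × 2871/60 = 300.7 rad/s
τ = P_out/ω = 44163/300.7 = 146.9 N·m
In lb·ft: 146.9/1.356 = 108 lb·ft

108 lb·ft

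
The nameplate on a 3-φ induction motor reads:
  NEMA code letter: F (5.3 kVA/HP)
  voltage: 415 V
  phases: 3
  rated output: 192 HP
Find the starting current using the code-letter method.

1420 A

S_LR = 5.3 × 192 = 1017.6 kVA
I_LR = S_LR/(√3·V_L) = 1017600/(1.732×415) = 1420 A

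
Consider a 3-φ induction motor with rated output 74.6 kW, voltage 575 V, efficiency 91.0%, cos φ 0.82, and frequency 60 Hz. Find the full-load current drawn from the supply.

P_out = 74.6 kW = 74600 W
P_in = P_out / η = 74600 / 0.910 = 81978 W
I_L = P_in / (√3·V_L·cosφ) = 81978 / (1.732 × 575 × 0.82) = 100 A

100 A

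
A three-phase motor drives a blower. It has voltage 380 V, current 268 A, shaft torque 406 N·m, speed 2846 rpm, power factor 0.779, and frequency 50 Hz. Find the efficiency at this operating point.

ω = 2π × 2846/60 = 298 rad/s; P_out = τω = 406 × 298 = 120988 W
P_in = √3·V_L·I_L·cosφ = 1.732 × 380 × 268 × 0.779 = 137405 W
η = P_out / P_in = 120988 / 137405 = 0.881 = 88.1%

88.1 %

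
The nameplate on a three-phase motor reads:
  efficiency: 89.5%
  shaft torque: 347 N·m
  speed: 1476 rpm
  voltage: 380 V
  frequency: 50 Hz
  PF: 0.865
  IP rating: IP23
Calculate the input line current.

105 A

ω = 2π×1476/60 = 154.6 rad/s; P_out = τω = 347 × 154.6 = 53646 W
P_in = P_out / η = 53646 / 0.895 = 59940 W
I_L = P_in / (√3·V_L·cosφ) = 59940 / (1.732 × 380 × 0.865) = 105 A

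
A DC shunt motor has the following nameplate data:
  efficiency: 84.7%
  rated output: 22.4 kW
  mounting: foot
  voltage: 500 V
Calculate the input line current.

52.9 A

P_out = 22.4 kW = 22400 W
P_in = P_out / η = 22400 / 0.847 = 26446 W
I = P_in / V = 26446 / 500 = 52.9 A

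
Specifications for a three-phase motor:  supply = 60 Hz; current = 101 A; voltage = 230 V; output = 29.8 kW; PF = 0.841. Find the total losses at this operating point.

4040 W

P_in = √3·V·I·cosφ = 1.732×230×101×0.841 = 33837 W
P_out = 29800 W
Losses = P_in − P_out = 33837 − 29800 = 4037 W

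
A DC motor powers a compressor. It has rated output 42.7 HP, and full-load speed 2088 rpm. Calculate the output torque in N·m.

P_out = 42.7 × 746 = 31854 W
ω = 2π × 2088/60 = 218.7 rad/s
τ = P_out/ω = 31854/218.7 = 146 N·m

146 N·m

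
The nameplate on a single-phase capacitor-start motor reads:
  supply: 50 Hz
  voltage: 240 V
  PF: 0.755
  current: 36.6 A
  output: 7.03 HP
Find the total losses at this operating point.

P_in = V·I·cosφ = 240×36.6×0.755 = 6632 W
P_out = 7.03×746 = 5244 W
Losses = P_in − P_out = 6632 − 5244 = 1388 W

1.39 kW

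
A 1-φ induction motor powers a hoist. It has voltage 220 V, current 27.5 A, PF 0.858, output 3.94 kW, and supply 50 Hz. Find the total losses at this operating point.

P_in = V·I·cosφ = 220×27.5×0.858 = 5191 W
P_out = 3940 W
Losses = P_in − P_out = 5191 − 3940 = 1251 W

1250 W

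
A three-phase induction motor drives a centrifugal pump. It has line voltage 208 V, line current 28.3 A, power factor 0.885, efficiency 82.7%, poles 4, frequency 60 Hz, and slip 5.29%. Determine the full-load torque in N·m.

41.8 N·m

P_in = √3·V·I·cosφ = 1.732 × 208 × 28.3 × 0.885 = 9023 W
P_out = η·P_in = 0.827 × 9023 = 7462 W
n_s = 120×60/4 = 1800 rpm; n = 1800×(1−0.0529) = 1705 rpm
ω = 2π×1705/60 = 178.5 rad/s
τ = P_out/ω = 7462/178.5 = 41.8 N·m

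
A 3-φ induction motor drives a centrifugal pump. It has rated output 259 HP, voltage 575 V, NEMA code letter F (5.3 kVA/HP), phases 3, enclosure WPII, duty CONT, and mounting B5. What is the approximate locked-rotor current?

1380 A

S_LR = 5.3 × 259 = 1372.7 kVA
I_LR = S_LR/(√3·V_L) = 1372700/(1.732×575) = 1380 A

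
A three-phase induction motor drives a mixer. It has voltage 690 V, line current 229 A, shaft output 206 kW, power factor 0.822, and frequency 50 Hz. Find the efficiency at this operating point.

P_out = 206 kW = 206000 W
P_in = √3·V_L·I_L·cosφ = 1.732 × 690 × 229 × 0.822 = 224959 W
η = P_out / P_in = 206000 / 224959 = 0.916 = 91.6%

91.6 %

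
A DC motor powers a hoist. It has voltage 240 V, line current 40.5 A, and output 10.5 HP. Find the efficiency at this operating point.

P_out = 10.5 × 746 = 7833 W
P_in = V·I = 240 × 40.5 = 9720 W
η = P_out / P_in = 7833 / 9720 = 0.806 = 80.6%

80.6 %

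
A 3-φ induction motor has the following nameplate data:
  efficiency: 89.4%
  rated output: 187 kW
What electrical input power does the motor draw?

209 kW

P_out = 187000 W
P_in = P_out/η = 187000/0.894 = 209172 W = 209 kW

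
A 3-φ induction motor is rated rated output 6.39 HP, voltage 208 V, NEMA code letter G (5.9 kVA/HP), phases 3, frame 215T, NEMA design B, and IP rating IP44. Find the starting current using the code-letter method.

105 A

S_LR = 5.9 × 6.39 = 37.701 kVA
I_LR = S_LR/(√3·V_L) = 37701/(1.732×208) = 105 A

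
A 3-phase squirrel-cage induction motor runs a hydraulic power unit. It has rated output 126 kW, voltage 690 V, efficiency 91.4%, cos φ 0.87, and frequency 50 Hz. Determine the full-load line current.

133 A

P_out = 126 kW = 126000 W
P_in = P_out / η = 126000 / 0.914 = 137856 W
I_L = P_in / (√3·V_L·cosφ) = 137856 / (1.732 × 690 × 0.87) = 133 A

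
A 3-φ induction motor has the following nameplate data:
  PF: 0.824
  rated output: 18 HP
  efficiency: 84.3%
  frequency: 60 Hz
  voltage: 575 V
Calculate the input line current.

P_out = 18 × 746 = 13428 W
P_in = P_out / η = 13428 / 0.843 = 15929 W
I_L = P_in / (√3·V_L·cosφ) = 15929 / (1.732 × 575 × 0.824) = 19.4 A

19.4 A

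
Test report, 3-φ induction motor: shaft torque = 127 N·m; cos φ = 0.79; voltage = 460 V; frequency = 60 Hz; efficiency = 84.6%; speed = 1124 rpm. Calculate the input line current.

28.1 A

ω = 2π×1124/60 = 117.7 rad/s; P_out = τω = 127 × 117.7 = 14948 W
P_in = P_out / η = 14948 / 0.846 = 17669 W
I_L = P_in / (√3·V_L·cosφ) = 17669 / (1.732 × 460 × 0.79) = 28.1 A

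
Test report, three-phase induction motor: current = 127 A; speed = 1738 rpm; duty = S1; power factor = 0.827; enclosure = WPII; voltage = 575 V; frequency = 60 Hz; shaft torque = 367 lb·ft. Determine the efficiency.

τ = 367 lb·ft × 1.356 = 497.7 N·m
ω = 2π × 1738/60 = 182 rad/s; P_out = τω = 497.7 × 182 = 90581 W
P_in = √3·V_L·I_L·cosφ = 1.732 × 575 × 127 × 0.827 = 104598 W
η = P_out / P_in = 90581 / 104598 = 0.866 = 86.6%

86.6 %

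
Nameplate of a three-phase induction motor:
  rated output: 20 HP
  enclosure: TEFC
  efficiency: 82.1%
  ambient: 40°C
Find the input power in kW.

18.2 kW

P_out = 20 × 746 = 14920 W
P_in = P_out/η = 14920/0.821 = 18173 W = 18.2 kW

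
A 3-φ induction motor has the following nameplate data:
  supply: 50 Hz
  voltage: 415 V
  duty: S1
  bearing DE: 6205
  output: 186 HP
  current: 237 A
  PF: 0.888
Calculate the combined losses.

P_in = √3·V·I·cosφ = 1.732×415×237×0.888 = 151272 W
P_out = 186×746 = 138756 W
Losses = P_in − P_out = 151272 − 138756 = 12516 W

12.5 kW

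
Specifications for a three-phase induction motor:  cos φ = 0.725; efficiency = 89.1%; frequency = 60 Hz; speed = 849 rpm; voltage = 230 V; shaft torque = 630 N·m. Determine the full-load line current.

218 A

ω = 2π×849/60 = 88.91 rad/s; P_out = τω = 630 × 88.91 = 56013 W
P_in = P_out / η = 56013 / 0.891 = 62865 W
I_L = P_in / (√3·V_L·cosφ) = 62865 / (1.732 × 230 × 0.725) = 218 A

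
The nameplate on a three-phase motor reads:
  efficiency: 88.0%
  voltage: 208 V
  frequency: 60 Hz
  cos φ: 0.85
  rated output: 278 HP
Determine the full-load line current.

P_out = 278 × 746 = 207388 W
P_in = P_out / η = 207388 / 0.880 = 235668 W
I_L = P_in / (√3·V_L·cosφ) = 235668 / (1.732 × 208 × 0.85) = 770 A

770 A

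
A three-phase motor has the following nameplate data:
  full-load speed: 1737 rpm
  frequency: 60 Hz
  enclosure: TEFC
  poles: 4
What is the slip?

n_s = 120f/p = 120×60/4 = 1800 rpm
s = (n_s − n)/n_s = (1800 − 1737)/1800 = 0.0350

3.50 %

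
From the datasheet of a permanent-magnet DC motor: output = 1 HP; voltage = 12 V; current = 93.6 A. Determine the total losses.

377 W

P_in = V·I = 12×93.6 = 1123 W
P_out = 1×746 = 746 W
Losses = P_in − P_out = 1123 − 746 = 377 W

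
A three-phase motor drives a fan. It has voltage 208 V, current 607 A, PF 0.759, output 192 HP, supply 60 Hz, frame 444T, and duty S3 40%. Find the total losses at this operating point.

P_in = √3·V·I·cosφ = 1.732×208×607×0.759 = 165975 W
P_out = 192×746 = 143232 W
Losses = P_in − P_out = 165975 − 143232 = 22743 W

22.7 kW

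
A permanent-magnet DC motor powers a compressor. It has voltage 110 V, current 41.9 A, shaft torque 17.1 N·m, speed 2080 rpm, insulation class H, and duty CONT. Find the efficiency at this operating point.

80.8 %

ω = 2π × 2080/60 = 217.8 rad/s; P_out = τω = 17.1 × 217.8 = 3724 W
P_in = V·I = 110 × 41.9 = 4609 W
η = P_out / P_in = 3724 / 4609 = 0.808 = 80.8%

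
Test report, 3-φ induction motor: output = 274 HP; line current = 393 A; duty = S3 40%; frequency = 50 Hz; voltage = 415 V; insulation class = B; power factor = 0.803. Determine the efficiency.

P_out = 274 × 746 = 204404 W
P_in = √3·V_L·I_L·cosφ = 1.732 × 415 × 393 × 0.803 = 226832 W
η = P_out / P_in = 204404 / 226832 = 0.901 = 90.1%

90.1 %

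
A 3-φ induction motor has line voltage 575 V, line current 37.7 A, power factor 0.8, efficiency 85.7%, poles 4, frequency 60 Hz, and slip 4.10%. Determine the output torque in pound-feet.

P_in = √3·V·I·cosφ = 1.732 × 575 × 37.7 × 0.8 = 30036 W
P_out = η·P_in = 0.857 × 30036 = 25741 W
n_s = 120×60/4 = 1800 rpm; n = 1800×(1−0.041) = 1726 rpm
ω = 2π×1726/60 = 180.7 rad/s
τ = P_out/ω = 25741/180.7 = 142.5 N·m
In lb·ft: 142.5/1.356 = 105 lb·ft

105 lb·ft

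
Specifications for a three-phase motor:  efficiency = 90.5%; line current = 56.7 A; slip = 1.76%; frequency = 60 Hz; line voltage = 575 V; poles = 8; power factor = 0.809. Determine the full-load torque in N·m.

P_in = √3·V·I·cosφ = 1.732 × 575 × 56.7 × 0.809 = 45682 W
P_out = η·P_in = 0.905 × 45682 = 41342 W
n_s = 120×60/8 = 900 rpm; n = 900×(1−0.0176) = 884 rpm
ω = 2π×884/60 = 92.57 rad/s
τ = P_out/ω = 41342/92.57 = 447 N·m

447 N·m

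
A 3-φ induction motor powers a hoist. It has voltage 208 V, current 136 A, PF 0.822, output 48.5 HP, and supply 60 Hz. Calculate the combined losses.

4090 W

P_in = √3·V·I·cosφ = 1.732×208×136×0.822 = 40274 W
P_out = 48.5×746 = 36181 W
Losses = P_in − P_out = 40274 − 36181 = 4093 W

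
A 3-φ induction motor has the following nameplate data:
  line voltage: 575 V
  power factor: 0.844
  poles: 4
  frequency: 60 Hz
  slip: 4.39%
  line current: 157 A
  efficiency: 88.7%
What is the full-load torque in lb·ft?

P_in = √3·V·I·cosφ = 1.732 × 575 × 157 × 0.844 = 131965 W
P_out = η·P_in = 0.887 × 131965 = 117053 W
n_s = 120×60/4 = 1800 rpm; n = 1800×(1−0.0439) = 1721 rpm
ω = 2π×1721/60 = 180.2 rad/s
τ = P_out/ω = 117053/180.2 = 649.6 N·m
In lb·ft: 649.6/1.356 = 479 lb·ft

479 lb·ft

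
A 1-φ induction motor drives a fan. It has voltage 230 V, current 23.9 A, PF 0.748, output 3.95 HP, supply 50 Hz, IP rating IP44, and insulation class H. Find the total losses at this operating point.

1170 W

P_in = V·I·cosφ = 230×23.9×0.748 = 4112 W
P_out = 3.95×746 = 2947 W
Losses = P_in − P_out = 4112 − 2947 = 1165 W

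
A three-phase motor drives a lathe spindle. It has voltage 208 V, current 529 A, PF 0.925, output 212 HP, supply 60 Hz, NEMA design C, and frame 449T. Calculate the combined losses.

18.1 kW

P_in = √3·V·I·cosφ = 1.732×208×529×0.925 = 176282 W
P_out = 212×746 = 158152 W
Losses = P_in − P_out = 176282 − 158152 = 18130 W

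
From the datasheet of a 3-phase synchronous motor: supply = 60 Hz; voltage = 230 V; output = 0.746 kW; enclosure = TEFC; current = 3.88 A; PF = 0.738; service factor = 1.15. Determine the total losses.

395 W

P_in = √3·V·I·cosφ = 1.732×230×3.88×0.738 = 1141 W
P_out = 746 W
Losses = P_in − P_out = 1141 − 746 = 395 W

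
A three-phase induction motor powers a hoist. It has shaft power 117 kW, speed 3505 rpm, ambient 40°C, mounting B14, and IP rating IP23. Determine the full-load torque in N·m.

ω = 2π × 3505/60 = 367 rad/s
τ = P/ω = 117000/367 = 319 N·m

319 N·m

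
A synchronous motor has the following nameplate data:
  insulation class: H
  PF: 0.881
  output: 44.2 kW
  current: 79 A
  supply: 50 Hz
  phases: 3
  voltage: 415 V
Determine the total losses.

P_in = √3·V·I·cosφ = 1.732×415×79×0.881 = 50026 W
P_out = 44200 W
Losses = P_in − P_out = 50026 − 44200 = 5826 W

5.83 kW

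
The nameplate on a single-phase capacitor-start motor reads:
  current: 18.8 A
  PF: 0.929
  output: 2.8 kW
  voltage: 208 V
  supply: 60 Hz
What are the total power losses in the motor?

833 W

P_in = V·I·cosφ = 208×18.8×0.929 = 3633 W
P_out = 2800 W
Losses = P_in − P_out = 3633 − 2800 = 833 W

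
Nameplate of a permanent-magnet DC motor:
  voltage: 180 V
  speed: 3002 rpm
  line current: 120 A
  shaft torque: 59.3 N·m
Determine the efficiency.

ω = 2π × 3002/60 = 314.4 rad/s; P_out = τω = 59.3 × 314.4 = 18644 W
P_in = V·I = 180 × 120 = 21600 W
η = P_out / P_in = 18644 / 21600 = 0.863 = 86.3%

86.3 %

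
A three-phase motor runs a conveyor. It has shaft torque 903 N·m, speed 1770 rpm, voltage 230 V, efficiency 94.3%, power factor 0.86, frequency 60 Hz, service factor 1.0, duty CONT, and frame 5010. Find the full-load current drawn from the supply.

ω = 2π×1770/60 = 185.4 rad/s; P_out = τω = 903 × 185.4 = 167416 W
P_in = P_out / η = 167416 / 0.943 = 177536 W
I_L = P_in / (√3·V_L·cosφ) = 177536 / (1.732 × 230 × 0.86) = 518 A

518 A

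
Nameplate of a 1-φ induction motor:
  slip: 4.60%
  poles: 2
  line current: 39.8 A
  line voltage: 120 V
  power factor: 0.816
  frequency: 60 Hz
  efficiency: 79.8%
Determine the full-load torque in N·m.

8.65 N·m

P_in = V·I·cosφ = 120 × 39.8 × 0.816 = 3897 W
P_out = η·P_in = 0.798 × 3897 = 3110 W
n_s = 120×60/2 = 3600 rpm; n = 3600×(1−0.046) = 3434 rpm
ω = 2π×3434/60 = 359.6 rad/s
τ = P_out/ω = 3110/359.6 = 8.65 N·m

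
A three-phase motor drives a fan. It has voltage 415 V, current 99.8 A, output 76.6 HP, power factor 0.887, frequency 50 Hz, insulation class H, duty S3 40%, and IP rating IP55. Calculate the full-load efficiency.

P_out = 76.6 × 746 = 57144 W
P_in = √3·V_L·I_L·cosφ = 1.732 × 415 × 99.8 × 0.887 = 63628 W
η = P_out / P_in = 57144 / 63628 = 0.898 = 89.8%

89.8 %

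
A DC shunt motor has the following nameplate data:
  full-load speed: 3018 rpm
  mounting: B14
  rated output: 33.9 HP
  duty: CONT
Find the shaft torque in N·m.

80 N·m

P_out = 33.9 × 746 = 25289 W
ω = 2π × 3018/60 = 316 rad/s
τ = P_out/ω = 25289/316 = 80 N·m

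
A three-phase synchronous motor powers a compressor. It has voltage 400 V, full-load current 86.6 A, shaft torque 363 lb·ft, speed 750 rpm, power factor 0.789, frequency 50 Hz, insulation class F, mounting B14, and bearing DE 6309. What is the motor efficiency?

81.7 %

τ = 363 lb·ft × 1.356 = 492.2 N·m
ω = 2π × 750/60 = 78.54 rad/s; P_out = τω = 492.2 × 78.54 = 38657 W
P_in = √3·V_L·I_L·cosφ = 1.732 × 400 × 86.6 × 0.789 = 47337 W
η = P_out / P_in = 38657 / 47337 = 0.817 = 81.7%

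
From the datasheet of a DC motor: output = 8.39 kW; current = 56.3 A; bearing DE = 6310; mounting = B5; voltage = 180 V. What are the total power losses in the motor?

P_in = V·I = 180×56.3 = 10134 W
P_out = 8390 W
Losses = P_in − P_out = 10134 − 8390 = 1744 W

1.74 kW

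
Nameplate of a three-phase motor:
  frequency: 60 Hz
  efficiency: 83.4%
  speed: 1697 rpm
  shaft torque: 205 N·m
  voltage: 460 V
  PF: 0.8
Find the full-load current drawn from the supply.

ω = 2π×1697/60 = 177.7 rad/s; P_out = τω = 205 × 177.7 = 36429 W
P_in = P_out / η = 36429 / 0.834 = 43680 W
I_L = P_in / (√3·V_L·cosφ) = 43680 / (1.732 × 460 × 0.8) = 68.5 A

68.5 A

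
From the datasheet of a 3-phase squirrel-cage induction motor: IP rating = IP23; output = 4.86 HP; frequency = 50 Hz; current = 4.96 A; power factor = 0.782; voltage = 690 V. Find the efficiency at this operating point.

78.2 %

P_out = 4.86 × 746 = 3626 W
P_in = √3·V_L·I_L·cosφ = 1.732 × 690 × 4.96 × 0.782 = 4635 W
η = P_out / P_in = 3626 / 4635 = 0.782 = 78.2%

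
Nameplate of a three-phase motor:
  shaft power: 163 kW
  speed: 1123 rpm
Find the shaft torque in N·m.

1390 N·m

ω = 2π × 1123/60 = 117.6 rad/s
τ = P/ω = 163000/117.6 = 1390 N·m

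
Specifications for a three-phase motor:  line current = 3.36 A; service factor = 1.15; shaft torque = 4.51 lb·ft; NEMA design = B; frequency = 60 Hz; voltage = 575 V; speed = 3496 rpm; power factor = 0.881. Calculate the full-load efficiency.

75.9 %

τ = 4.51 lb·ft × 1.356 = 6.116 N·m
ω = 2π × 3496/60 = 366.1 rad/s; P_out = τω = 6.116 × 366.1 = 2239 W
P_in = √3·V_L·I_L·cosφ = 1.732 × 575 × 3.36 × 0.881 = 2948 W
η = P_out / P_in = 2239 / 2948 = 0.759 = 75.9%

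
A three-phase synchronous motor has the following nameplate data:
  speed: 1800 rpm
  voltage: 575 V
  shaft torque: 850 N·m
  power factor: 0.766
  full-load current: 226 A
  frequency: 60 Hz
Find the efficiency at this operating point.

92.9 %

ω = 2π × 1800/60 = 188.5 rad/s; P_out = τω = 850 × 188.5 = 160225 W
P_in = √3·V_L·I_L·cosφ = 1.732 × 575 × 226 × 0.766 = 172406 W
η = P_out / P_in = 160225 / 172406 = 0.929 = 92.9%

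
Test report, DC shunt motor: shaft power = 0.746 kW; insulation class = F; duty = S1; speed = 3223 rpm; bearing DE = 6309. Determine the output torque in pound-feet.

ω = 2π × 3223/60 = 337.5 rad/s
τ = P/ω = 746/337.5 = 2.21 N·m
In lb·ft: 2.21/1.356 = 1.63 lb·ft

1.63 lb·ft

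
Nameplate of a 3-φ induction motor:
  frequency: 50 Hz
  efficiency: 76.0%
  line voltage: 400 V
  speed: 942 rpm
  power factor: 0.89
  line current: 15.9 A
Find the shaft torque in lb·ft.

P_in = √3·V·I·cosφ = 1.732 × 400 × 15.9 × 0.89 = 9804 W
P_out = η·P_in = 0.76 × 9804 = 7451 W
n = 942 rpm
ω = 2π×942/60 = 98.65 rad/s
τ = P_out/ω = 7451/98.65 = 75.53 N·m
In lb·ft: 75.53/1.356 = 55.7 lb·ft

55.7 lb·ft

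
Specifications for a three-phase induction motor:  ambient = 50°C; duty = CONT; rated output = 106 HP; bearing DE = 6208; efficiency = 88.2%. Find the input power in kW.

P_out = 106 × 746 = 79076 W
P_in = P_out/η = 79076/0.882 = 89655 W = 89.7 kW

89.7 kW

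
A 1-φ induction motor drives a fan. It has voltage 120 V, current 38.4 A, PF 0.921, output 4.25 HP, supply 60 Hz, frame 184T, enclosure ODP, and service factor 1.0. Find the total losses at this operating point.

P_in = V·I·cosφ = 120×38.4×0.921 = 4244 W
P_out = 4.25×746 = 3171 W
Losses = P_in − P_out = 4244 − 3171 = 1073 W

1.07 kW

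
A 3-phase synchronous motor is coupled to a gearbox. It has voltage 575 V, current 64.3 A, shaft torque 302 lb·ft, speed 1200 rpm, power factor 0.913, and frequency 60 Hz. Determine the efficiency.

88.0 %

τ = 302 lb·ft × 1.356 = 409.5 N·m
ω = 2π × 1200/60 = 125.7 rad/s; P_out = τω = 409.5 × 125.7 = 51474 W
P_in = √3·V_L·I_L·cosφ = 1.732 × 575 × 64.3 × 0.913 = 58465 W
η = P_out / P_in = 51474 / 58465 = 0.880 = 88.0%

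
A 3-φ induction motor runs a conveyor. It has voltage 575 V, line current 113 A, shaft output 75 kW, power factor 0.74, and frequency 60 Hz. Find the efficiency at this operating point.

90.1 %

P_out = 75 kW = 75000 W
P_in = √3·V_L·I_L·cosφ = 1.732 × 575 × 113 × 0.74 = 83277 W
η = P_out / P_in = 75000 / 83277 = 0.901 = 90.1%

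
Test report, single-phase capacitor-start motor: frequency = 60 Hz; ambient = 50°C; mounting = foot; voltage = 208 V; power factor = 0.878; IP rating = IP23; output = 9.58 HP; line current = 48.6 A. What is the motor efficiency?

P_out = 9.58 × 746 = 7147 W
P_in = V·I·cosφ = 208 × 48.6 × 0.878 = 8876 W
η = P_out / P_in = 7147 / 8876 = 0.805 = 80.5%

80.5 %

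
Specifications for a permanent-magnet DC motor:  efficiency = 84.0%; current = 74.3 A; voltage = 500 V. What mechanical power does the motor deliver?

31.2 kW

P_in = V·I = 500 × 74.3 = 37150 W
P_out = η·P_in = 0.84 × 37150 = 31206 W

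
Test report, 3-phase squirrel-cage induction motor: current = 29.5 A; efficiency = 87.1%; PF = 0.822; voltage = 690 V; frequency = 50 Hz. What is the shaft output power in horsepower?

33.8 HP

P_in = √3·V·I·cosφ = 1.732 × 690 × 29.5 × 0.822 = 28979 W
P_out = η·P_in = 0.871 × 28979 = 25241 W
= 25241/746 = 33.8 HP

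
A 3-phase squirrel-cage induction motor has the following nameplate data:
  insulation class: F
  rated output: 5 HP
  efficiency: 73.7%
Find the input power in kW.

5.06 kW

P_out = 5 × 746 = 3730 W
P_in = P_out/η = 3730/0.737 = 5061 W = 5.06 kW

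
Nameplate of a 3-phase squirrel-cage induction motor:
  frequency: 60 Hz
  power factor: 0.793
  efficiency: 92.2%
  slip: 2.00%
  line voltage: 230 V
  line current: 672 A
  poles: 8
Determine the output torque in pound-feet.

P_in = √3·V·I·cosφ = 1.732 × 230 × 672 × 0.793 = 212284 W
P_out = η·P_in = 0.922 × 212284 = 195726 W
n_s = 120×60/8 = 900 rpm; n = 900×(1−0.02) = 882 rpm
ω = 2π×882/60 = 92.36 rad/s
τ = P_out/ω = 195726/92.36 = 2119 N·m
In lb·ft: 2119/1.356 = 1560 lb·ft

1560 lb·ft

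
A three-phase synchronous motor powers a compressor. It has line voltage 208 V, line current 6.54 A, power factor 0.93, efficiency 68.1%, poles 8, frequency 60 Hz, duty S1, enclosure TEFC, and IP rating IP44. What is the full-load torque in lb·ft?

P_in = √3·V·I·cosφ = 1.732 × 208 × 6.54 × 0.93 = 2191 W
P_out = η·P_in = 0.681 × 2191 = 1492 W
n = n_s = 120×60/8 = 900 rpm (synchronous)
ω = 2π×900/60 = 94.25 rad/s
τ = P_out/ω = 1492/94.25 = 15.83 N·m
In lb·ft: 15.83/1.356 = 11.7 lb·ft

11.7 lb·ft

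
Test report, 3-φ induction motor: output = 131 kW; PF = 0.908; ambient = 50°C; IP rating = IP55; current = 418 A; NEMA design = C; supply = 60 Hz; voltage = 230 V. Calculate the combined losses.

20.2 kW

P_in = √3·V·I·cosφ = 1.732×230×418×0.908 = 151195 W
P_out = 131000 W
Losses = P_in − P_out = 151195 − 131000 = 20195 W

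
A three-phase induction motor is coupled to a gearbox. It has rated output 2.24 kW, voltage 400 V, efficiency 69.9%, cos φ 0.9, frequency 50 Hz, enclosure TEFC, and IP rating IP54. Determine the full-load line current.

P_out = 2.24 kW = 2240 W
P_in = P_out / η = 2240 / 0.699 = 3205 W
I_L = P_in / (√3·V_L·cosφ) = 3205 / (1.732 × 400 × 0.9) = 5.14 A

5.14 A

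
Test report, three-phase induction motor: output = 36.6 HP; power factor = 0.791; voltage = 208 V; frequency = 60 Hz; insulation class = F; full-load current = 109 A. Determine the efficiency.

P_out = 36.6 × 746 = 27304 W
P_in = √3·V_L·I_L·cosφ = 1.732 × 208 × 109 × 0.791 = 31061 W
η = P_out / P_in = 27304 / 31061 = 0.879 = 87.9%

87.9 %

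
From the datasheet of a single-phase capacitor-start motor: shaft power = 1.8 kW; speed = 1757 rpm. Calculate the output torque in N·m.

ω = 2π × 1757/60 = 184 rad/s
τ = P/ω = 1800/184 = 9.78 N·m

9.78 N·m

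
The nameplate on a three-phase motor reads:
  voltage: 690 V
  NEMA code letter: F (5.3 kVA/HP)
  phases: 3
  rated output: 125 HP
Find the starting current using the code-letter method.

554 A

S_LR = 5.3 × 125 = 662.5 kVA
I_LR = S_LR/(√3·V_L) = 662500/(1.732×690) = 554 A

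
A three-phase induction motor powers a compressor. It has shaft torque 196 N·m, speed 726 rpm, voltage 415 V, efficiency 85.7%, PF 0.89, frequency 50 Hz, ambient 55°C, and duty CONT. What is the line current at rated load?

ω = 2π×726/60 = 76.03 rad/s; P_out = τω = 196 × 76.03 = 14902 W
P_in = P_out / η = 14902 / 0.857 = 17389 W
I_L = P_in / (√3·V_L·cosφ) = 17389 / (1.732 × 415 × 0.89) = 27.2 A

27.2 A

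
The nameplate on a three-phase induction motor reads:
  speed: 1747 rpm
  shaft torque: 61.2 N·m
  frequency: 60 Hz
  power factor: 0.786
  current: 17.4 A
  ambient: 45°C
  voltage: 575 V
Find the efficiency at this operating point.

ω = 2π × 1747/60 = 182.9 rad/s; P_out = τω = 61.2 × 182.9 = 11193 W
P_in = √3·V_L·I_L·cosφ = 1.732 × 575 × 17.4 × 0.786 = 13620 W
η = P_out / P_in = 11193 / 13620 = 0.822 = 82.2%

82.2 %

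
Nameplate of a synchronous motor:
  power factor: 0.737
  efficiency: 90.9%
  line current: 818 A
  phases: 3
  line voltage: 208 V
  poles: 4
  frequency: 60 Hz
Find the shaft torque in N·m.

1050 N·m

P_in = √3·V·I·cosφ = 1.732 × 208 × 818 × 0.737 = 217186 W
P_out = η·P_in = 0.909 × 217186 = 197422 W
n = n_s = 120×60/4 = 1800 rpm (synchronous)
ω = 2π×1800/60 = 188.5 rad/s
τ = P_out/ω = 197422/188.5 = 1050 N·m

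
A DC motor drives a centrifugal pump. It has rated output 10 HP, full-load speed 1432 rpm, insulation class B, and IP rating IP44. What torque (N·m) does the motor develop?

49.7 N·m

P_out = 10 × 746 = 7460 W
ω = 2π × 1432/60 = 150 rad/s
τ = P_out/ω = 7460/150 = 49.7 N·m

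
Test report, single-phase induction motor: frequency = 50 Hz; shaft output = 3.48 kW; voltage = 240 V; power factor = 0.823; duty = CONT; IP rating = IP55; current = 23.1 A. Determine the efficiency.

P_out = 3.48 kW = 3480 W
P_in = V·I·cosφ = 240 × 23.1 × 0.823 = 4563 W
η = P_out / P_in = 3480 / 4563 = 0.763 = 76.3%

76.3 %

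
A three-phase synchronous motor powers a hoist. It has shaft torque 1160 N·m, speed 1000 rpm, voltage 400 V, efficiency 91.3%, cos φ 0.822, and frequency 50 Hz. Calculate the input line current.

234 A

ω = 2π×1000/60 = 104.7 rad/s; P_out = τω = 1160 × 104.7 = 121452 W
P_in = P_out / η = 121452 / 0.913 = 133025 W
I_L = P_in / (√3·V_L·cosφ) = 133025 / (1.732 × 400 × 0.822) = 234 A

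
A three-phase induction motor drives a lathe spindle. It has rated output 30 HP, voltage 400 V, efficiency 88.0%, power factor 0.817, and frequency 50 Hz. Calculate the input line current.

44.9 A

P_out = 30 × 746 = 22380 W
P_in = P_out / η = 22380 / 0.880 = 25432 W
I_L = P_in / (√3·V_L·cosφ) = 25432 / (1.732 × 400 × 0.817) = 44.9 A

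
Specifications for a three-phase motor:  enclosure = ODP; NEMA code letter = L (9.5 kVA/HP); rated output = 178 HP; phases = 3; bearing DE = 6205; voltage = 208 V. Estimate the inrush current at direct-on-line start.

S_LR = 9.5 × 178 = 1691 kVA
I_LR = S_LR/(√3·V_L) = 1691000/(1.732×208) = 4690 A

4690 A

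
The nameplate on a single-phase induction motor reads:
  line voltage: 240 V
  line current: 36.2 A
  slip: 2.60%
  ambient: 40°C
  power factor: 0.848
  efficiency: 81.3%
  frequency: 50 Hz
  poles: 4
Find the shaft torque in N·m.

39.1 N·m

P_in = V·I·cosφ = 240 × 36.2 × 0.848 = 7367 W
P_out = η·P_in = 0.813 × 7367 = 5989 W
n_s = 120×50/4 = 1500 rpm; n = 1500×(1−0.026) = 1461 rpm
ω = 2π×1461/60 = 153 rad/s
τ = P_out/ω = 5989/153 = 39.1 N·m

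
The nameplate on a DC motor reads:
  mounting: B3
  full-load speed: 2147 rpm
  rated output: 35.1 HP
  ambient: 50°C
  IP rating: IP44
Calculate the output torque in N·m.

116 N·m

P_out = 35.1 × 746 = 26185 W
ω = 2π × 2147/60 = 224.8 rad/s
τ = P_out/ω = 26185/224.8 = 116 N·m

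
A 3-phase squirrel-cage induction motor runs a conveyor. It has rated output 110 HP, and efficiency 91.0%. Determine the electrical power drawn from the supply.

P_out = 110 × 746 = 82060 W
P_in = P_out/η = 82060/0.91 = 90176 W = 90.2 kW

90.2 kW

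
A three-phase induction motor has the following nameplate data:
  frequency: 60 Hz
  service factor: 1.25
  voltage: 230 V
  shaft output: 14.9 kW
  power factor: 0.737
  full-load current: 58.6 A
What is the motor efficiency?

P_out = 14.9 kW = 14900 W
P_in = √3·V_L·I_L·cosφ = 1.732 × 230 × 58.6 × 0.737 = 17204 W
η = P_out / P_in = 14900 / 17204 = 0.866 = 86.6%

86.6 %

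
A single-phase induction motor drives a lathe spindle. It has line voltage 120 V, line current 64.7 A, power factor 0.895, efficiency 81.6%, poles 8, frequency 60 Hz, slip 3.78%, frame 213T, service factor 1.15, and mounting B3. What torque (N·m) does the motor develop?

P_in = V·I·cosφ = 120 × 64.7 × 0.895 = 6949 W
P_out = η·P_in = 0.816 × 6949 = 5670 W
n_s = 120×60/8 = 900 rpm; n = 900×(1−0.0378) = 866 rpm
ω = 2π×866/60 = 90.69 rad/s
τ = P_out/ω = 5670/90.69 = 62.5 N·m

62.5 N·m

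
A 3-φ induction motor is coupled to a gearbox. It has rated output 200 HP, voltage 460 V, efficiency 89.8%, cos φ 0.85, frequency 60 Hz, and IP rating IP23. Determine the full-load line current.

P_out = 200 × 746 = 149200 W
P_in = P_out / η = 149200 / 0.898 = 166147 W
I_L = P_in / (√3·V_L·cosφ) = 166147 / (1.732 × 460 × 0.85) = 245 A

245 A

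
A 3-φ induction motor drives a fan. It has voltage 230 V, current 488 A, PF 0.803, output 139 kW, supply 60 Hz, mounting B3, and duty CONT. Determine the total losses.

P_in = √3·V·I·cosφ = 1.732×230×488×0.803 = 156103 W
P_out = 139000 W
Losses = P_in − P_out = 156103 − 139000 = 17103 W

17100 W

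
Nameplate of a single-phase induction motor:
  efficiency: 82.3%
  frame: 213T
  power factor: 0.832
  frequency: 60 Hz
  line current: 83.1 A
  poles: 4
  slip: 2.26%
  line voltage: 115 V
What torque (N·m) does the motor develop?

P_in = V·I·cosφ = 115 × 83.1 × 0.832 = 7951 W
P_out = η·P_in = 0.823 × 7951 = 6544 W
n_s = 120×60/4 = 1800 rpm; n = 1800×(1−0.0226) = 1759 rpm
ω = 2π×1759/60 = 184.2 rad/s
τ = P_out/ω = 6544/184.2 = 35.5 N·m

35.5 N·m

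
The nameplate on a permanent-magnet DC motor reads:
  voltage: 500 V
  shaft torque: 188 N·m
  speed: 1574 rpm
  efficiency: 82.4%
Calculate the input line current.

ω = 2π×1574/60 = 164.8 rad/s; P_out = τω = 188 × 164.8 = 30982 W
P_in = P_out / η = 30982 / 0.824 = 37600 W
I = P_in / V = 37600 / 500 = 75.2 A

75.2 A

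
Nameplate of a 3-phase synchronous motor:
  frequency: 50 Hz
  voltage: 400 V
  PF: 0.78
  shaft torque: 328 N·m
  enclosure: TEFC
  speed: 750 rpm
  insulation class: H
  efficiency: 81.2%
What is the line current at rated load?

58.7 A

ω = 2π×750/60 = 78.54 rad/s; P_out = τω = 328 × 78.54 = 25761 W
P_in = P_out / η = 25761 / 0.812 = 31725 W
I_L = P_in / (√3·V_L·cosφ) = 31725 / (1.732 × 400 × 0.78) = 58.7 A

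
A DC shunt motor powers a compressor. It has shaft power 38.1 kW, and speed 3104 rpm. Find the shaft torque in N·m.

117 N·m

ω = 2π × 3104/60 = 325.1 rad/s
τ = P/ω = 38100/325.1 = 117 N·m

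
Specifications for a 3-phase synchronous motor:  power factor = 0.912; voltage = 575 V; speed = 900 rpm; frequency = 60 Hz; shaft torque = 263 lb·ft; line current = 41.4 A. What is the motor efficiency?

89.4 %

τ = 263 lb·ft × 1.356 = 356.6 N·m
ω = 2π × 900/60 = 94.25 rad/s; P_out = τω = 356.6 × 94.25 = 33610 W
P_in = √3·V_L·I_L·cosφ = 1.732 × 575 × 41.4 × 0.912 = 37602 W
η = P_out / P_in = 33610 / 37602 = 0.894 = 89.4%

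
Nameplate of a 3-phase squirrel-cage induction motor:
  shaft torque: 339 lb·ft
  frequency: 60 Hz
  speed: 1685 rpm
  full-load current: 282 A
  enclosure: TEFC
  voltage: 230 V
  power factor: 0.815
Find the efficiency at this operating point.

τ = 339 lb·ft × 1.356 = 459.7 N·m
ω = 2π × 1685/60 = 176.5 rad/s; P_out = τω = 459.7 × 176.5 = 81137 W
P_in = √3·V_L·I_L·cosφ = 1.732 × 230 × 282 × 0.815 = 91555 W
η = P_out / P_in = 81137 / 91555 = 0.886 = 88.6%

88.6 %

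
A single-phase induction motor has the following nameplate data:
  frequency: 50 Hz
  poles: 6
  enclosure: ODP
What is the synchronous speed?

n_s = 120f/p = 120×50/6 = 1000 rpm

1000 rpm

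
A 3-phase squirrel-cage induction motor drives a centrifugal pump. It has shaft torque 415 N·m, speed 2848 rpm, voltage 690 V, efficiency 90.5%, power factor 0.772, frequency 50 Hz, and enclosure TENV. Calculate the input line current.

148 A

ω = 2π×2848/60 = 298.2 rad/s; P_out = τω = 415 × 298.2 = 123753 W
P_in = P_out / η = 123753 / 0.905 = 136744 W
I_L = P_in / (√3·V_L·cosφ) = 136744 / (1.732 × 690 × 0.772) = 148 A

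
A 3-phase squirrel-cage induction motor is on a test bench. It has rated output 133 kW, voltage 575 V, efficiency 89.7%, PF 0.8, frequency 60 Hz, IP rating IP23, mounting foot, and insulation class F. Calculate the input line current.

186 A

P_out = 133 kW = 133000 W
P_in = P_out / η = 133000 / 0.897 = 148272 W
I_L = P_in / (√3·V_L·cosφ) = 148272 / (1.732 × 575 × 0.8) = 186 A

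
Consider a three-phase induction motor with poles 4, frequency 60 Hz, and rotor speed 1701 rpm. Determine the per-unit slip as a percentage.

5.50 %

n_s = 120f/p = 120×60/4 = 1800 rpm
s = (n_s − n)/n_s = (1800 − 1701)/1800 = 0.0550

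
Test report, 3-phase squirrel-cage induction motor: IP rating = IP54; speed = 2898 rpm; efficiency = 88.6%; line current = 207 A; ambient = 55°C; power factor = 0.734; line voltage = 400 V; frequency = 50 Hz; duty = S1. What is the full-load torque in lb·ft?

227 lb·ft

P_in = √3·V·I·cosφ = 1.732 × 400 × 207 × 0.734 = 105263 W
P_out = η·P_in = 0.886 × 105263 = 93263 W
n = 2898 rpm
ω = 2π×2898/60 = 303.5 rad/s
τ = P_out/ω = 93263/303.5 = 307.3 N·m
In lb·ft: 307.3/1.356 = 227 lb·ft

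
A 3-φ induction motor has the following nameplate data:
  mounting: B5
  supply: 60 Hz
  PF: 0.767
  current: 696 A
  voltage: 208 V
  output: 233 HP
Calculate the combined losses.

18.5 kW

P_in = √3·V·I·cosφ = 1.732×208×696×0.767 = 192316 W
P_out = 233×746 = 173818 W
Losses = P_in − P_out = 192316 − 173818 = 18498 W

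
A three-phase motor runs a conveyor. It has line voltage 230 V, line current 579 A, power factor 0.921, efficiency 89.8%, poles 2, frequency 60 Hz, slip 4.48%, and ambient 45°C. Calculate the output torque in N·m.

P_in = √3·V·I·cosφ = 1.732 × 230 × 579 × 0.921 = 212429 W
P_out = η·P_in = 0.898 × 212429 = 190761 W
n_s = 120×60/2 = 3600 rpm; n = 3600×(1−0.0448) = 3439 rpm
ω = 2π×3439/60 = 360.1 rad/s
τ = P_out/ω = 190761/360.1 = 530 N·m

530 N·m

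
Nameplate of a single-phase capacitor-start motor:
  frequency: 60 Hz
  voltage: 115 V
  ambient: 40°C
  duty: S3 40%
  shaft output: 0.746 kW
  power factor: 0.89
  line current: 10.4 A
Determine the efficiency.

P_out = 0.746 kW = 746 W
P_in = V·I·cosφ = 115 × 10.4 × 0.89 = 1064 W
η = P_out / P_in = 746 / 1064 = 0.701 = 70.1%

70.1 %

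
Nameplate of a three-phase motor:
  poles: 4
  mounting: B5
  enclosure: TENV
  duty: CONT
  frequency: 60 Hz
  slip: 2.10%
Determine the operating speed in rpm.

1762 rpm

n_s = 120f/p = 120×60/4 = 1800 rpm
n = n_s(1 − s) = 1800 × (1 − 0.021) = 1762 rpm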